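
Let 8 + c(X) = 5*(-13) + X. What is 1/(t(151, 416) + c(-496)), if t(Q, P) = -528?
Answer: -1/1097 ≈ -0.00091158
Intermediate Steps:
c(X) = -73 + X (c(X) = -8 + (5*(-13) + X) = -8 + (-65 + X) = -73 + X)
1/(t(151, 416) + c(-496)) = 1/(-528 + (-73 - 496)) = 1/(-528 - 569) = 1/(-1097) = -1/1097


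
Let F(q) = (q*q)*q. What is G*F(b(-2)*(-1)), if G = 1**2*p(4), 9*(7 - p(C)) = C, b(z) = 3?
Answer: -177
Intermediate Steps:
p(C) = 7 - C/9
G = 59/9 (G = 1**2*(7 - 1/9*4) = 1*(7 - 4/9) = 1*(59/9) = 59/9 ≈ 6.5556)
F(q) = q**3 (F(q) = q**2*q = q**3)
G*F(b(-2)*(-1)) = 59*(3*(-1))**3/9 = (59/9)*(-3)**3 = (59/9)*(-27) = -177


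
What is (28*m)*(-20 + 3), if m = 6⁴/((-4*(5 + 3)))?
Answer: 19278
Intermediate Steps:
m = -81/2 (m = 1296/((-4*8)) = 1296/(-32) = 1296*(-1/32) = -81/2 ≈ -40.500)
(28*m)*(-20 + 3) = (28*(-81/2))*(-20 + 3) = -1134*(-17) = 19278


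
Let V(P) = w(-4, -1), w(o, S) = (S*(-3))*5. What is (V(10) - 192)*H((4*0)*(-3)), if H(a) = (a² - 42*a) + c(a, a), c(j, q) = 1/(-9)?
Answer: 59/3 ≈ 19.667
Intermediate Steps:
c(j, q) = -⅑
w(o, S) = -15*S (w(o, S) = -3*S*5 = -15*S)
H(a) = -⅑ + a² - 42*a (H(a) = (a² - 42*a) - ⅑ = -⅑ + a² - 42*a)
V(P) = 15 (V(P) = -15*(-1) = 15)
(V(10) - 192)*H((4*0)*(-3)) = (15 - 192)*(-⅑ + ((4*0)*(-3))² - 42*4*0*(-3)) = -177*(-⅑ + (0*(-3))² - 0*(-3)) = -177*(-⅑ + 0² - 42*0) = -177*(-⅑ + 0 + 0) = -177*(-⅑) = 59/3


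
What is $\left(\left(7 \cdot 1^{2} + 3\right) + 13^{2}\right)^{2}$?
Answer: $32041$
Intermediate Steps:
$\left(\left(7 \cdot 1^{2} + 3\right) + 13^{2}\right)^{2} = \left(\left(7 \cdot 1 + 3\right) + 169\right)^{2} = \left(\left(7 + 3\right) + 169\right)^{2} = \left(10 + 169\right)^{2} = 179^{2} = 32041$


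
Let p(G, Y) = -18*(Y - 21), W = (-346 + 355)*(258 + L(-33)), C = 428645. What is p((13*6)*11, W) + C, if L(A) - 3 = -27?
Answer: 391115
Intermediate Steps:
L(A) = -24 (L(A) = 3 - 27 = -24)
W = 2106 (W = (-346 + 355)*(258 - 24) = 9*234 = 2106)
p(G, Y) = 378 - 18*Y (p(G, Y) = -18*(-21 + Y) = 378 - 18*Y)
p((13*6)*11, W) + C = (378 - 18*2106) + 428645 = (378 - 37908) + 428645 = -37530 + 428645 = 391115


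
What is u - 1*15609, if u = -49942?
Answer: -65551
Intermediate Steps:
u - 1*15609 = -49942 - 1*15609 = -49942 - 15609 = -65551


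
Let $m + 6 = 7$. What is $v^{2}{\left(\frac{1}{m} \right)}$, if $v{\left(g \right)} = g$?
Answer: $1$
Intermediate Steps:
$m = 1$ ($m = -6 + 7 = 1$)
$v^{2}{\left(\frac{1}{m} \right)} = \left(1^{-1}\right)^{2} = 1^{2} = 1$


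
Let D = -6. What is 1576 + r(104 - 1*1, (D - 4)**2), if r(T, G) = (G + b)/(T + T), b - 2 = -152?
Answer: 162303/103 ≈ 1575.8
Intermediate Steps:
b = -150 (b = 2 - 152 = -150)
r(T, G) = (-150 + G)/(2*T) (r(T, G) = (G - 150)/(T + T) = (-150 + G)/((2*T)) = (-150 + G)*(1/(2*T)) = (-150 + G)/(2*T))
1576 + r(104 - 1*1, (D - 4)**2) = 1576 + (-150 + (-6 - 4)**2)/(2*(104 - 1*1)) = 1576 + (-150 + (-10)**2)/(2*(104 - 1)) = 1576 + (1/2)*(-150 + 100)/103 = 1576 + (1/2)*(1/103)*(-50) = 1576 - 25/103 = 162303/103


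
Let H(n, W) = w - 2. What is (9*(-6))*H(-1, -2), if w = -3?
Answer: 270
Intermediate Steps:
H(n, W) = -5 (H(n, W) = -3 - 2 = -5)
(9*(-6))*H(-1, -2) = (9*(-6))*(-5) = -54*(-5) = 270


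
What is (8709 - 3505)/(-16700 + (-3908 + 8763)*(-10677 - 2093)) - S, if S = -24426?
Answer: 757389803048/31007525 ≈ 24426.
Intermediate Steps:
(8709 - 3505)/(-16700 + (-3908 + 8763)*(-10677 - 2093)) - S = (8709 - 3505)/(-16700 + (-3908 + 8763)*(-10677 - 2093)) - 1*(-24426) = 5204/(-16700 + 4855*(-12770)) + 24426 = 5204/(-16700 - 61998350) + 24426 = 5204/(-62015050) + 24426 = 5204*(-1/62015050) + 24426 = -2602/31007525 + 24426 = 757389803048/31007525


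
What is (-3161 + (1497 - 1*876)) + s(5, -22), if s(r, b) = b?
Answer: -2562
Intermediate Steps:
(-3161 + (1497 - 1*876)) + s(5, -22) = (-3161 + (1497 - 1*876)) - 22 = (-3161 + (1497 - 876)) - 22 = (-3161 + 621) - 22 = -2540 - 22 = -2562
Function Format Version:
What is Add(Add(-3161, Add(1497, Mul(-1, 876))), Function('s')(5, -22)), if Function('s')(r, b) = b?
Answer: -2562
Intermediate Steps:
Add(Add(-3161, Add(1497, Mul(-1, 876))), Function('s')(5, -22)) = Add(Add(-3161, Add(1497, Mul(-1, 876))), -22) = Add(Add(-3161, Add(1497, -876)), -22) = Add(Add(-3161, 621), -22) = Add(-2540, -22) = -2562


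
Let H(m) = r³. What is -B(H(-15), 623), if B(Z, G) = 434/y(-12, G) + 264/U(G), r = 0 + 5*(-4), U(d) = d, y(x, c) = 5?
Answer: -271702/3115 ≈ -87.224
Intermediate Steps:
r = -20 (r = 0 - 20 = -20)
H(m) = -8000 (H(m) = (-20)³ = -8000)
B(Z, G) = 434/5 + 264/G
-B(H(-15), 623) = -(434/5 + 264/623) = -1*271702/3115 = -271702/3115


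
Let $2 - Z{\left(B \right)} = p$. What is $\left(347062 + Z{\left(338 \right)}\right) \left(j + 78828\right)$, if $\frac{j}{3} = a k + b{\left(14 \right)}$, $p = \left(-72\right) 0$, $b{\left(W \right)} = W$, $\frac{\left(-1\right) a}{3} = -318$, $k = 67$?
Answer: $93923847936$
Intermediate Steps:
$a = 954$ ($a = \left(-3\right) \left(-318\right) = 954$)
$p = 0$
$Z{\left(B \right)} = 2$ ($Z{\left(B \right)} = 2 - 0 = 2 + 0 = 2$)
$j = 191796$ ($j = 3 \left(954 \cdot 67 + 14\right) = 3 \left(63918 + 14\right) = 3 \cdot 63932 = 191796$)
$\left(347062 + Z{\left(338 \right)}\right) \left(j + 78828\right) = \left(347062 + 2\right) \left(191796 + 78828\right) = 347064 \cdot 270624 = 93923847936$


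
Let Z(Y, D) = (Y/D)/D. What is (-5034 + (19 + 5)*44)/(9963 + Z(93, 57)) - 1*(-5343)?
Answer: 28823224053/5394980 ≈ 5342.6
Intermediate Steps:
Z(Y, D) = Y/D²
(-5034 + (19 + 5)*44)/(9963 + Z(93, 57)) - 1*(-5343) = (-5034 + (19 + 5)*44)/(9963 + 93/57²) - 1*(-5343) = (-5034 + 24*44)/(9963 + 93*(1/3249)) + 5343 = (-5034 + 1056)/(9963 + 31/1083) + 5343 = -3978/10789960/1083 + 5343 = -3978*1083/10789960 + 5343 = -2154087/5394980 + 5343 = 28823224053/5394980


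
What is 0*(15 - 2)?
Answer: 0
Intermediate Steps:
0*(15 - 2) = 0*13 = 0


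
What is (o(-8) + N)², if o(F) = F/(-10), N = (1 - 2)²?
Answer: 81/25 ≈ 3.2400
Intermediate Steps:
N = 1 (N = (-1)² = 1)
o(F) = -F/10 (o(F) = F*(-⅒) = -F/10)
(o(-8) + N)² = (-⅒*(-8) + 1)² = (⅘ + 1)² = (9/5)² = 81/25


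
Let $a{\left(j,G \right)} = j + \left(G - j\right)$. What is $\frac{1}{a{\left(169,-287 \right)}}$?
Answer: $- \frac{1}{287} \approx -0.0034843$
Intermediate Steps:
$a{\left(j,G \right)} = G$
$\frac{1}{a{\left(169,-287 \right)}} = \frac{1}{-287} = - \frac{1}{287}$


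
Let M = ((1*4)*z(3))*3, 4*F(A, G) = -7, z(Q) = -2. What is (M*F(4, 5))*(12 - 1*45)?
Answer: -1386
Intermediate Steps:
F(A, G) = -7/4 (F(A, G) = (¼)*(-7) = -7/4)
M = -24 (M = ((1*4)*(-2))*3 = (4*(-2))*3 = -8*3 = -24)
(M*F(4, 5))*(12 - 1*45) = (-24*(-7/4))*(12 - 1*45) = 42*(12 - 45) = 42*(-33) = -1386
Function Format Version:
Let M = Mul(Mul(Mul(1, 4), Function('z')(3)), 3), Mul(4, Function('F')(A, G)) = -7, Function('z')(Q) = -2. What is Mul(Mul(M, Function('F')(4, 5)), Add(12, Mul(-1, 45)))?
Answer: -1386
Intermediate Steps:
Function('F')(A, G) = Rational(-7, 4) (Function('F')(A, G) = Mul(Rational(1, 4), -7) = Rational(-7, 4))
M = -24 (M = Mul(Mul(Mul(1, 4), -2), 3) = Mul(Mul(4, -2), 3) = Mul(-8, 3) = -24)
Mul(Mul(M, Function('F')(4, 5)), Add(12, Mul(-1, 45))) = Mul(Mul(-24, Rational(-7, 4)), Add(12, Mul(-1, 45))) = Mul(42, Add(12, -45)) = Mul(42, -33) = -1386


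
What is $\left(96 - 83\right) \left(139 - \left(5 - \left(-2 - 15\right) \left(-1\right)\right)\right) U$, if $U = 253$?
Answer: $496639$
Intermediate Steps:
$\left(96 - 83\right) \left(139 - \left(5 - \left(-2 - 15\right) \left(-1\right)\right)\right) U = \left(96 - 83\right) \left(139 - \left(5 - \left(-2 - 15\right) \left(-1\right)\right)\right) 253 = 13 \left(139 - \left(5 - \left(-2 - 15\right) \left(-1\right)\right)\right) 253 = 13 \left(139 - -12\right) 253 = 13 \left(139 + \left(17 - 5\right)\right) 253 = 13 \left(139 + 12\right) 253 = 13 \cdot 151 \cdot 253 = 1963 \cdot 253 = 496639$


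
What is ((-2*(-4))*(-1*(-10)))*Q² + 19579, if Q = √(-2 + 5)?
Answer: 19819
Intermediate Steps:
Q = √3 ≈ 1.7320
((-2*(-4))*(-1*(-10)))*Q² + 19579 = ((-2*(-4))*(-1*(-10)))*(√3)² + 19579 = (8*10)*3 + 19579 = 80*3 + 19579 = 240 + 19579 = 19819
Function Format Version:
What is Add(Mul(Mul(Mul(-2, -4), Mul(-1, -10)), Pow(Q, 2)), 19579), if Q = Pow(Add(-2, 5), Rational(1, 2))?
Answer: 19819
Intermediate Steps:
Q = Pow(3, Rational(1, 2)) ≈ 1.7320
Add(Mul(Mul(Mul(-2, -4), Mul(-1, -10)), Pow(Q, 2)), 19579) = Add(Mul(Mul(Mul(-2, -4), Mul(-1, -10)), Pow(Pow(3, Rational(1, 2)), 2)), 19579) = Add(Mul(Mul(8, 10), 3), 19579) = Add(Mul(80, 3), 19579) = Add(240, 19579) = 19819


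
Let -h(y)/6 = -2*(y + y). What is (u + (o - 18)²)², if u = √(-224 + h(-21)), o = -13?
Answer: 922793 + 3844*I*√182 ≈ 9.2279e+5 + 51858.0*I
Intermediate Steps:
h(y) = 24*y (h(y) = -(-12)*(y + y) = -(-12)*2*y = -(-24)*y = 24*y)
u = 2*I*√182 (u = √(-224 + 24*(-21)) = √(-224 - 504) = √(-728) = 2*I*√182 ≈ 26.981*I)
(u + (o - 18)²)² = (2*I*√182 + (-13 - 18)²)² = (2*I*√182 + (-31)²)² = (2*I*√182 + 961)² = (961 + 2*I*√182)²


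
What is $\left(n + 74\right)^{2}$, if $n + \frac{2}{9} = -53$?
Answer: $\frac{34969}{81} \approx 431.72$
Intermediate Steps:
$n = - \frac{479}{9}$ ($n = - \frac{2}{9} - 53 = - \frac{479}{9} \approx -53.222$)
$\left(n + 74\right)^{2} = \left(- \frac{479}{9} + 74\right)^{2} = \left(\frac{187}{9}\right)^{2} = \frac{34969}{81}$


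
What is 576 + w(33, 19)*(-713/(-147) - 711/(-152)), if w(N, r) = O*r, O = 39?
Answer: 2993401/392 ≈ 7636.2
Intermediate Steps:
w(N, r) = 39*r
576 + w(33, 19)*(-713/(-147) - 711/(-152)) = 576 + (39*19)*(-713/(-147) - 711/(-152)) = 576 + 741*(-713*(-1/147) - 711*(-1/152)) = 576 + 741*(713/147 + 711/152) = 576 + 741*(212893/22344) = 576 + 2767609/392 = 2993401/392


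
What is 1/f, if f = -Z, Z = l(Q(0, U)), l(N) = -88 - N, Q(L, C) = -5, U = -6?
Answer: 1/83 ≈ 0.012048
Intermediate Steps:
Z = -83 (Z = -88 - 1*(-5) = -88 + 5 = -83)
f = 83 (f = -1*(-83) = 83)
1/f = 1/83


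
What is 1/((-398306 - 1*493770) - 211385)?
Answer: -1/1103461 ≈ -9.0624e-7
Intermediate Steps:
1/((-398306 - 1*493770) - 211385) = 1/((-398306 - 493770) - 211385) = 1/(-892076 - 211385) = 1/(-1103461) = -1/1103461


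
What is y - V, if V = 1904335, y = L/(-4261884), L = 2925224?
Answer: -2029014448091/1065471 ≈ -1.9043e+6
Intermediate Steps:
y = -731306/1065471 (y = 2925224/(-4261884) = 2925224*(-1/4261884) = -731306/1065471 ≈ -0.68637)
y - V = -731306/1065471 - 1*1904335 = -731306/1065471 - 1904335 = -2029014448091/1065471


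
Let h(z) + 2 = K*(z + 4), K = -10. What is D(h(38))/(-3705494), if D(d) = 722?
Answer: -19/97513 ≈ -0.00019485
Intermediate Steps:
h(z) = -42 - 10*z (h(z) = -2 - 10*(z + 4) = -2 - 10*(4 + z) = -2 + (-40 - 10*z) = -42 - 10*z)
D(h(38))/(-3705494) = 722/(-3705494) = 722*(-1/3705494) = -19/97513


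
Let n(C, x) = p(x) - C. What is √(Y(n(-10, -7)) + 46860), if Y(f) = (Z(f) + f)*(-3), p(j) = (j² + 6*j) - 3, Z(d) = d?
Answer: 2*√11694 ≈ 216.28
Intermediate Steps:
p(j) = -3 + j² + 6*j
n(C, x) = -3 + x² - C + 6*x (n(C, x) = (-3 + x² + 6*x) - C = -3 + x² - C + 6*x)
Y(f) = -6*f (Y(f) = (f + f)*(-3) = (2*f)*(-3) = -6*f)
√(Y(n(-10, -7)) + 46860) = √(-6*(-3 + (-7)² - 1*(-10) + 6*(-7)) + 46860) = √(-6*(-3 + 49 + 10 - 42) + 46860) = √(-6*14 + 46860) = √(-84 + 46860) = √46776 = 2*√11694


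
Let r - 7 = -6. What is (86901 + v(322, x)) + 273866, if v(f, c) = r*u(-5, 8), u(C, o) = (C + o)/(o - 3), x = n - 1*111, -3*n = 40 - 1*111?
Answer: 1803838/5 ≈ 3.6077e+5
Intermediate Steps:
n = 71/3 (n = -(40 - 1*111)/3 = -(40 - 111)/3 = -⅓*(-71) = 71/3 ≈ 23.667)
x = -262/3 (x = 71/3 - 1*111 = 71/3 - 111 = -262/3 ≈ -87.333)
u(C, o) = (C + o)/(-3 + o)
r = 1 (r = 7 - 6 = 1)
v(f, c) = ⅗ (v(f, c) = 1*((-5 + 8)/(-3 + 8)) = 1*(3/5) = 1*((⅕)*3) = 1*(⅗) = ⅗)
(86901 + v(322, x)) + 273866 = (86901 + ⅗) + 273866 = 434508/5 + 273866 = 1803838/5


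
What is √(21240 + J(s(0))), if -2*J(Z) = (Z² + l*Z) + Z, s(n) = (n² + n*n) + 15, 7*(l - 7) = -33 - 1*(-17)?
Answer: √4132590/14 ≈ 145.21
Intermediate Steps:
l = 33/7 (l = 7 + (-33 - 1*(-17))/7 = 7 + (-33 + 17)/7 = 7 + (⅐)*(-16) = 7 - 16/7 = 33/7 ≈ 4.7143)
s(n) = 15 + 2*n² (s(n) = (n² + n²) + 15 = 2*n² + 15 = 15 + 2*n²)
J(Z) = -20*Z/7 - Z²/2 (J(Z) = -((Z² + 33*Z/7) + Z)/2 = -(Z² + 40*Z/7)/2 = -20*Z/7 - Z²/2)
√(21240 + J(s(0))) = √(21240 - (15 + 2*0²)*(40 + 7*(15 + 2*0²))/14) = √(21240 - (15 + 2*0)*(40 + 7*(15 + 2*0))/14) = √(21240 - (15 + 0)*(40 + 7*(15 + 0))/14) = √(21240 - 1/14*15*(40 + 7*15)) = √(21240 - 1/14*15*(40 + 105)) = √(21240 - 1/14*15*145) = √(21240 - 2175/14) = √(295185/14) = √4132590/14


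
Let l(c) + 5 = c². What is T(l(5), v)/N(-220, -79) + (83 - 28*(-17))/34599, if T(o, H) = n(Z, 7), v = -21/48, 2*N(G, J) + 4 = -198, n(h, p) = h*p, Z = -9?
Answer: 2236196/3494499 ≈ 0.63992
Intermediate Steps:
N(G, J) = -101 (N(G, J) = -2 + (½)*(-198) = -2 - 99 = -101)
v = -7/16 (v = -21*1/48 = -7/16 ≈ -0.43750)
l(c) = -5 + c²
T(o, H) = -63 (T(o, H) = -9*7 = -63)
T(l(5), v)/N(-220, -79) + (83 - 28*(-17))/34599 = -63/(-101) + (83 - 28*(-17))/34599 = -63*(-1/101) + (83 + 476)*(1/34599) = 63/101 + 559*(1/34599) = 63/101 + 559/34599 = 2236196/3494499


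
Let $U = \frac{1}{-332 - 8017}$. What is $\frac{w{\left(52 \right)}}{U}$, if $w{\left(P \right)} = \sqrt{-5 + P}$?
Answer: $- 8349 \sqrt{47} \approx -57238.0$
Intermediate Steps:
$U = - \frac{1}{8349}$ ($U = \frac{1}{-8349} = - \frac{1}{8349} \approx -0.00011977$)
$\frac{w{\left(52 \right)}}{U} = \frac{\sqrt{-5 + 52}}{- \frac{1}{8349}} = \sqrt{47} \left(-8349\right) = - 8349 \sqrt{47}$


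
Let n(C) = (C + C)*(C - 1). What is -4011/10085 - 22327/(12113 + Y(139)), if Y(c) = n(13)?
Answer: -55000894/25061225 ≈ -2.1947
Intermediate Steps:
n(C) = 2*C*(-1 + C) (n(C) = (2*C)*(-1 + C) = 2*C*(-1 + C))
Y(c) = 312 (Y(c) = 2*13*(-1 + 13) = 2*13*12 = 312)
-4011/10085 - 22327/(12113 + Y(139)) = -4011/10085 - 22327/(12113 + 312) = -4011*1/10085 - 22327/12425 = -4011/10085 - 22327*1/12425 = -4011/10085 - 22327/12425 = -55000894/25061225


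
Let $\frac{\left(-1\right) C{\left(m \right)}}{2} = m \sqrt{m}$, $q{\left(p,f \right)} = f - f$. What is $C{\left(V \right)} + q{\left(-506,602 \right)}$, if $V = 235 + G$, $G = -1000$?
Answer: $4590 i \sqrt{85} \approx 42318.0 i$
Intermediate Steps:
$V = -765$ ($V = 235 - 1000 = -765$)
$q{\left(p,f \right)} = 0$
$C{\left(m \right)} = - 2 m^{\frac{3}{2}}$ ($C{\left(m \right)} = - 2 m \sqrt{m} = - 2 m^{\frac{3}{2}}$)
$C{\left(V \right)} + q{\left(-506,602 \right)} = - 2 \left(-765\right)^{\frac{3}{2}} + 0 = - 2 \left(- 2295 i \sqrt{85}\right) + 0 = 4590 i \sqrt{85} + 0 = 4590 i \sqrt{85}$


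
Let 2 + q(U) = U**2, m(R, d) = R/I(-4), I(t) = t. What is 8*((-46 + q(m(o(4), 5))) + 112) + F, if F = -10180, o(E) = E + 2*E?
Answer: -9596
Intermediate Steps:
o(E) = 3*E
m(R, d) = -R/4 (m(R, d) = R/(-4) = R*(-1/4) = -R/4)
q(U) = -2 + U**2
8*((-46 + q(m(o(4), 5))) + 112) + F = 8*((-46 + (-2 + (-3*4/4)**2)) + 112) - 10180 = 8*((-46 + (-2 + (-1/4*12)**2)) + 112) - 10180 = 8*((-46 + (-2 + (-3)**2)) + 112) - 10180 = 8*((-46 + (-2 + 9)) + 112) - 10180 = 8*((-46 + 7) + 112) - 10180 = 8*(-39 + 112) - 10180 = 8*73 - 10180 = 584 - 10180 = -9596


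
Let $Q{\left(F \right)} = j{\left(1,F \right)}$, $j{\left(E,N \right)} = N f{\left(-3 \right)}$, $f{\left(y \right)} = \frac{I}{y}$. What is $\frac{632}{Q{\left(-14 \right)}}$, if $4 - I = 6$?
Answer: $- \frac{474}{7} \approx -67.714$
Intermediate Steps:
$I = -2$ ($I = 4 - 6 = -2$)
$f{\left(y \right)} = - \frac{2}{y}$
$j{\left(E,N \right)} = \frac{2 N}{3}$ ($j{\left(E,N \right)} = N \left(- \frac{2}{-3}\right) = N \left(\left(-2\right) \left(- \frac{1}{3}\right)\right) = N \frac{2}{3} = \frac{2 N}{3}$)
$Q{\left(F \right)} = \frac{2 F}{3}$
$\frac{632}{Q{\left(-14 \right)}} = \frac{632}{\frac{2}{3} \left(-14\right)} = \frac{632}{- \frac{28}{3}} = 632 \left(- \frac{3}{28}\right) = - \frac{474}{7}$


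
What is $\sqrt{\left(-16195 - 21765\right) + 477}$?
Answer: $i \sqrt{37483} \approx 193.61 i$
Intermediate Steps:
$\sqrt{\left(-16195 - 21765\right) + 477} = \sqrt{-37960 + 477} = \sqrt{-37483} = i \sqrt{37483}$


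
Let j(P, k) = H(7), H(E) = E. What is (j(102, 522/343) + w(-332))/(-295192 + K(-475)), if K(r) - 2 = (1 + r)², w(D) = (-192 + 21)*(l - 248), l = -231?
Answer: -40958/35257 ≈ -1.1617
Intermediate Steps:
j(P, k) = 7
w(D) = 81909 (w(D) = (-192 + 21)*(-231 - 248) = -171*(-479) = 81909)
K(r) = 2 + (1 + r)²
(j(102, 522/343) + w(-332))/(-295192 + K(-475)) = (7 + 81909)/(-295192 + (2 + (1 - 475)²)) = 81916/(-295192 + (2 + (-474)²)) = 81916/(-295192 + (2 + 224676)) = 81916/(-295192 + 224678) = 81916/(-70514) = 81916*(-1/70514) = -40958/35257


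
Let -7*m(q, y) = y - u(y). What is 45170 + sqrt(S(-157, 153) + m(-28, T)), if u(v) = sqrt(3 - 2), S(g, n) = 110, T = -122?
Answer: 45170 + sqrt(6251)/7 ≈ 45181.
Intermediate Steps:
u(v) = 1 (u(v) = sqrt(1) = 1)
m(q, y) = 1/7 - y/7 (m(q, y) = -(y - 1*1)/7 = -(y - 1)/7 = -(-1 + y)/7 = 1/7 - y/7)
45170 + sqrt(S(-157, 153) + m(-28, T)) = 45170 + sqrt(110 + (1/7 - 1/7*(-122))) = 45170 + sqrt(110 + (1/7 + 122/7)) = 45170 + sqrt(110 + 123/7) = 45170 + sqrt(893/7) = 45170 + sqrt(6251)/7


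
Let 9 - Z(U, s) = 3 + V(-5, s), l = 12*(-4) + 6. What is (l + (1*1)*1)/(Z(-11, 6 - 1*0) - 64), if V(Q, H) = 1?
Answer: 41/59 ≈ 0.69491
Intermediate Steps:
l = -42 (l = -48 + 6 = -42)
Z(U, s) = 5 (Z(U, s) = 9 - (3 + 1) = 9 - 1*4 = 9 - 4 = 5)
(l + (1*1)*1)/(Z(-11, 6 - 1*0) - 64) = (-42 + (1*1)*1)/(5 - 64) = (-42 + 1*1)/(-59) = (-42 + 1)*(-1/59) = -41*(-1/59) = 41/59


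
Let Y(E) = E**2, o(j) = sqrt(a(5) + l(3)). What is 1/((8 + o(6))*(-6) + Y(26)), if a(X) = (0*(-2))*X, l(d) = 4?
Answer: 1/616 ≈ 0.0016234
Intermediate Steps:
a(X) = 0 (a(X) = 0*X = 0)
o(j) = 2 (o(j) = sqrt(0 + 4) = sqrt(4) = 2)
1/((8 + o(6))*(-6) + Y(26)) = 1/((8 + 2)*(-6) + 26**2) = 1/(10*(-6) + 676) = 1/(-60 + 676) = 1/616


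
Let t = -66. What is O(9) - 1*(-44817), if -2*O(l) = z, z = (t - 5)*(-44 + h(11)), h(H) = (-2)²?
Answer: 43397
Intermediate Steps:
h(H) = 4
z = 2840 (z = (-66 - 5)*(-44 + 4) = -71*(-40) = 2840)
O(l) = -1420 (O(l) = -½*2840 = -1420)
O(9) - 1*(-44817) = -1420 - 1*(-44817) = -1420 + 44817 = 43397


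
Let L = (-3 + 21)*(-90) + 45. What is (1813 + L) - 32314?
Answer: -32076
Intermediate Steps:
L = -1575 (L = 18*(-90) + 45 = -1620 + 45 = -1575)
(1813 + L) - 32314 = (1813 - 1575) - 32314 = 238 - 32314 = -32076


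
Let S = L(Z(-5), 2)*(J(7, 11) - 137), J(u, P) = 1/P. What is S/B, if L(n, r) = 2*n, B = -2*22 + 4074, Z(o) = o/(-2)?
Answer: -753/4433 ≈ -0.16986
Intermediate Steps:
Z(o) = -o/2 (Z(o) = o*(-1/2) = -o/2)
B = 4030 (B = -44 + 4074 = 4030)
S = -7530/11 (S = (2*(-1/2*(-5)))*(1/11 - 137) = (2*(5/2))*(1/11 - 137) = 5*(-1506/11) = -7530/11 ≈ -684.54)
S/B = -7530/11/4030 = -7530/11*1/4030 = -753/4433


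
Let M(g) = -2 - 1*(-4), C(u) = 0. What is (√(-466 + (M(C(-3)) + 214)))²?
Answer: -250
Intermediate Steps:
M(g) = 2 (M(g) = -2 + 4 = 2)
(√(-466 + (M(C(-3)) + 214)))² = (√(-466 + (2 + 214)))² = (√(-466 + 216))² = (√(-250))² = (5*I*√10)² = -250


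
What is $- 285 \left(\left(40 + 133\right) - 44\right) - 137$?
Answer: $-36902$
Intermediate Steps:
$- 285 \left(\left(40 + 133\right) - 44\right) - 137 = - 285 \left(173 - 44\right) - 137 = \left(-285\right) 129 - 137 = -36765 - 137 = -36902$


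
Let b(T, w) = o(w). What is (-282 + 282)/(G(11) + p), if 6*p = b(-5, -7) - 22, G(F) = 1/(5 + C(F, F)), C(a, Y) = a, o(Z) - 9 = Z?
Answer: 0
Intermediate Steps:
o(Z) = 9 + Z
b(T, w) = 9 + w
G(F) = 1/(5 + F)
p = -10/3 (p = ((9 - 7) - 22)/6 = (2 - 22)/6 = (⅙)*(-20) = -10/3 ≈ -3.3333)
(-282 + 282)/(G(11) + p) = (-282 + 282)/(1/(5 + 11) - 10/3) = 0/(1/16 - 10/3) = 0/(-157/48) = 0*(-48/157) = 0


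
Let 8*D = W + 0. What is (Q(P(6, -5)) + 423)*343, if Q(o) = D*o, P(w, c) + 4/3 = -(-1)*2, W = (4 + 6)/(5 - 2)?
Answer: 2613317/18 ≈ 1.4518e+5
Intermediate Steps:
W = 10/3 ≈ 3.3333
D = 5/12 (D = (10/3 + 0)/8 = (⅛)*(10/3) = 5/12 ≈ 0.41667)
P(w, c) = ⅔ (P(w, c) = -4/3 - (-1)*2 = -4/3 - 1*(-2) = -4/3 + 2 = ⅔)
Q(o) = 5*o/12
(Q(P(6, -5)) + 423)*343 = ((5/12)*(⅔) + 423)*343 = (5/18 + 423)*343 = (7619/18)*343 = 2613317/18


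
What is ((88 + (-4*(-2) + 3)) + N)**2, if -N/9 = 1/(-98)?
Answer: 94303521/9604 ≈ 9819.2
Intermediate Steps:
N = 9/98 (N = -9/(-98) = -9*(-1/98) = 9/98 ≈ 0.091837)
((88 + (-4*(-2) + 3)) + N)**2 = ((88 + (-4*(-2) + 3)) + 9/98)**2 = ((88 + (8 + 3)) + 9/98)**2 = ((88 + 11) + 9/98)**2 = (99 + 9/98)**2 = (9711/98)**2 = 94303521/9604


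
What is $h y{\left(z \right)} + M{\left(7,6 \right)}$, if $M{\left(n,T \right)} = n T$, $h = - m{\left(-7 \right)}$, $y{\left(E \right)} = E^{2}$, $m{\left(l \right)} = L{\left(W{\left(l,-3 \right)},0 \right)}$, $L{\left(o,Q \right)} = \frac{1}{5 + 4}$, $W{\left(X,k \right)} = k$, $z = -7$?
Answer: $\frac{329}{9} \approx 36.556$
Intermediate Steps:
$L{\left(o,Q \right)} = \frac{1}{9}$
$m{\left(l \right)} = \frac{1}{9}$
$h = - \frac{1}{9}$ ($h = \left(-1\right) \frac{1}{9} = - \frac{1}{9} \approx -0.11111$)
$M{\left(n,T \right)} = T n$
$h y{\left(z \right)} + M{\left(7,6 \right)} = - \frac{\left(-7\right)^{2}}{9} + 6 \cdot 7 = \left(- \frac{1}{9}\right) 49 + 42 = - \frac{49}{9} + 42 = \frac{329}{9}$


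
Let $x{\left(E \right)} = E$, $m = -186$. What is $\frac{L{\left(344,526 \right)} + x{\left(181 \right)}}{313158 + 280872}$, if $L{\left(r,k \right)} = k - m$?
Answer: $\frac{893}{594030} \approx 0.0015033$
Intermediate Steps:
$L{\left(r,k \right)} = 186 + k$ ($L{\left(r,k \right)} = k - -186 = k + 186 = 186 + k$)
$\frac{L{\left(344,526 \right)} + x{\left(181 \right)}}{313158 + 280872} = \frac{\left(186 + 526\right) + 181}{313158 + 280872} = \frac{712 + 181}{594030} = 893 \cdot \frac{1}{594030} = \frac{893}{594030}$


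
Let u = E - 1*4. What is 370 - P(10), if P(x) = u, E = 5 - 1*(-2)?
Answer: 367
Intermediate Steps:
E = 7 (E = 5 + 2 = 7)
u = 3 (u = 7 - 1*4 = 7 - 4 = 3)
P(x) = 3
370 - P(10) = 370 - 1*3 = 370 - 3 = 367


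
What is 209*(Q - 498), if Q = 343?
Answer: -32395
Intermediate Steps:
209*(Q - 498) = 209*(343 - 498) = 209*(-155) = -32395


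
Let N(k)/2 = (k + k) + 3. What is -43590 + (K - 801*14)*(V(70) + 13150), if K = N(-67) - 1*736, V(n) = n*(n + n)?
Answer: -280308990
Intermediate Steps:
N(k) = 6 + 4*k (N(k) = 2*((k + k) + 3) = 2*(2*k + 3) = 2*(3 + 2*k) = 6 + 4*k)
V(n) = 2*n² (V(n) = n*(2*n) = 2*n²)
K = -998 (K = (6 + 4*(-67)) - 1*736 = (6 - 268) - 736 = -262 - 736 = -998)
-43590 + (K - 801*14)*(V(70) + 13150) = -43590 + (-998 - 801*14)*(2*70² + 13150) = -43590 + (-998 - 11214)*(2*4900 + 13150) = -43590 - 12212*(9800 + 13150) = -43590 - 12212*22950 = -43590 - 280265400 = -280308990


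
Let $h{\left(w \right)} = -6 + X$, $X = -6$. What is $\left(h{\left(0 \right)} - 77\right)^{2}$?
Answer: $7921$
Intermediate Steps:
$h{\left(w \right)} = -12$ ($h{\left(w \right)} = -6 - 6 = -12$)
$\left(h{\left(0 \right)} - 77\right)^{2} = \left(-12 - 77\right)^{2} = \left(-89\right)^{2} = 7921$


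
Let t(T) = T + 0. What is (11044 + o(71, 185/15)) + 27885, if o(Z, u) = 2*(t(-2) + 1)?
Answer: 38927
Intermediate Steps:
t(T) = T
o(Z, u) = -2 (o(Z, u) = 2*(-2 + 1) = 2*(-1) = -2)
(11044 + o(71, 185/15)) + 27885 = (11044 - 2) + 27885 = 11042 + 27885 = 38927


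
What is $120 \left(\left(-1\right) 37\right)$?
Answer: $-4440$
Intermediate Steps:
$120 \left(\left(-1\right) 37\right) = 120 \left(-37\right) = -4440$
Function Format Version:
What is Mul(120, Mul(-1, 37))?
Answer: -4440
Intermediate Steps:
Mul(120, Mul(-1, 37)) = Mul(120, -37) = -4440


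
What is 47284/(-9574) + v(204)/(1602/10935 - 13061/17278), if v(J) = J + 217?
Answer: -42609763209892/61243111597 ≈ -695.75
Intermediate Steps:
v(J) = 217 + J
47284/(-9574) + v(204)/(1602/10935 - 13061/17278) = 47284/(-9574) + (217 + 204)/(1602/10935 - 13061/17278) = 47284*(-1/9574) + 421/(1602*(1/10935) - 13061*1/17278) = -23642/4787 + 421/(178/1215 - 13061/17278) = -23642/4787 + 421/(-12793631/20992770) = -23642/4787 + 421*(-20992770/12793631) = -23642/4787 - 8837956170/12793631 = -42609763209892/61243111597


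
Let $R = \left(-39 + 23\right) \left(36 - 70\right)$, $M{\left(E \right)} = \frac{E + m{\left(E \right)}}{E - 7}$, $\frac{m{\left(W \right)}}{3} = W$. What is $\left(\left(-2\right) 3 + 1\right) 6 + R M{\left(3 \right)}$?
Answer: $-1662$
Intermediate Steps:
$m{\left(W \right)} = 3 W$
$M{\left(E \right)} = \frac{4 E}{-7 + E}$ ($M{\left(E \right)} = \frac{E + 3 E}{E - 7} = \frac{4 E}{-7 + E}$)
$R = 544$ ($R = \left(-16\right) \left(-34\right) = 544$)
$\left(\left(-2\right) 3 + 1\right) 6 + R M{\left(3 \right)} = \left(\left(-2\right) 3 + 1\right) 6 + 544 \cdot 4 \cdot 3 \frac{1}{-7 + 3} = \left(-6 + 1\right) 6 + 544 \cdot 4 \cdot 3 \frac{1}{-4} = \left(-5\right) 6 + 544 \cdot 4 \cdot 3 \left(- \frac{1}{4}\right) = -30 + 544 \left(-3\right) = -30 - 1632 = -1662$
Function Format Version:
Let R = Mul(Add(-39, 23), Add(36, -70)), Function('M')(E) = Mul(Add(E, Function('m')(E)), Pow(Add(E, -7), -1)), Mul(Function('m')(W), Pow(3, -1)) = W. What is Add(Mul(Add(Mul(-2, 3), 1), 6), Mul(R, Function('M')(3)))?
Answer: -1662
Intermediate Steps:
Function('m')(W) = Mul(3, W)
Function('M')(E) = Mul(4, E, Pow(Add(-7, E), -1)) (Function('M')(E) = Mul(Add(E, Mul(3, E)), Pow(Add(E, -7), -1)) = Mul(Mul(4, E), Pow(Add(-7, E), -1)) = Mul(4, E, Pow(Add(-7, E), -1)))
R = 544 (R = Mul(-16, -34) = 544)
Add(Mul(Add(Mul(-2, 3), 1), 6), Mul(R, Function('M')(3))) = Add(Mul(Add(Mul(-2, 3), 1), 6), Mul(544, Mul(4, 3, Pow(Add(-7, 3), -1)))) = Add(Mul(Add(-6, 1), 6), Mul(544, Mul(4, 3, Pow(-4, -1)))) = Add(Mul(-5, 6), Mul(544, Mul(4, 3, Rational(-1, 4)))) = Add(-30, Mul(544, -3)) = Add(-30, -1632) = -1662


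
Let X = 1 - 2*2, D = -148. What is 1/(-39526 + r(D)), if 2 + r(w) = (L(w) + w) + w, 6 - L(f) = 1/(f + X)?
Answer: -151/6012517 ≈ -2.5114e-5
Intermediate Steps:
X = -3 (X = 1 - 4 = -3)
L(f) = 6 - 1/(-3 + f) (L(f) = 6 - 1/(f - 3) = 6 - 1/(-3 + f))
r(w) = -2 + 2*w + (-19 + 6*w)/(-3 + w) (r(w) = -2 + (((-19 + 6*w)/(-3 + w) + w) + w) = -2 + ((w + (-19 + 6*w)/(-3 + w)) + w) = -2 + (2*w + (-19 + 6*w)/(-3 + w)) = -2 + 2*w + (-19 + 6*w)/(-3 + w))
1/(-39526 + r(D)) = 1/(-39526 + (-13 - 2*(-148) + 2*(-148)**2)/(-3 - 148)) = 1/(-39526 + (-13 + 296 + 2*21904)/(-151)) = 1/(-39526 - (-13 + 296 + 43808)/151) = 1/(-39526 - 1/151*44091) = 1/(-39526 - 44091/151) = 1/(-6012517/151) = -151/6012517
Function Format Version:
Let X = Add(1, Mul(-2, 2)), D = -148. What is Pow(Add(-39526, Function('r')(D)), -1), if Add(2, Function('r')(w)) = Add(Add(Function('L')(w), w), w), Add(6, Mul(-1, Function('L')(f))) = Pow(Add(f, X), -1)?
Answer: Rational(-151, 6012517) ≈ -2.5114e-5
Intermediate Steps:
X = -3 (X = Add(1, -4) = -3)
Function('L')(f) = Add(6, Mul(-1, Pow(Add(-3, f), -1))) (Function('L')(f) = Add(6, Mul(-1, Pow(Add(f, -3), -1))) = Add(6, Mul(-1, Pow(Add(-3, f), -1))))
Function('r')(w) = Add(-2, Mul(2, w), Mul(Pow(Add(-3, w), -1), Add(-19, Mul(6, w)))) (Function('r')(w) = Add(-2, Add(Add(Mul(Pow(Add(-3, w), -1), Add(-19, Mul(6, w))), w), w)) = Add(-2, Add(Add(w, Mul(Pow(Add(-3, w), -1), Add(-19, Mul(6, w)))), w)) = Add(-2, Add(Mul(2, w), Mul(Pow(Add(-3, w), -1), Add(-19, Mul(6, w))))) = Add(-2, Mul(2, w), Mul(Pow(Add(-3, w), -1), Add(-19, Mul(6, w)))))
Pow(Add(-39526, Function('r')(D)), -1) = Pow(Add(-39526, Mul(Pow(Add(-3, -148), -1), Add(-13, Mul(-2, -148), Mul(2, Pow(-148, 2))))), -1) = Pow(Add(-39526, Mul(Pow(-151, -1), Add(-13, 296, Mul(2, 21904)))), -1) = Pow(Add(-39526, Mul(Rational(-1, 151), Add(-13, 296, 43808))), -1) = Pow(Add(-39526, Mul(Rational(-1, 151), 44091)), -1) = Pow(Add(-39526, Rational(-44091, 151)), -1) = Pow(Rational(-6012517, 151), -1) = Rational(-151, 6012517)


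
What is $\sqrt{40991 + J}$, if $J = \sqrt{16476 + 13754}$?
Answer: $\sqrt{40991 + \sqrt{30230}} \approx 202.89$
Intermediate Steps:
$J = \sqrt{30230} \approx 173.87$
$\sqrt{40991 + J} = \sqrt{40991 + \sqrt{30230}}$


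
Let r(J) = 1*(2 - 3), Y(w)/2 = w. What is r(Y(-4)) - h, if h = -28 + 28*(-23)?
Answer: 671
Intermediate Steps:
Y(w) = 2*w
r(J) = -1 (r(J) = 1*(-1) = -1)
h = -672 (h = -28 - 644 = -672)
r(Y(-4)) - h = -1 - 1*(-672) = -1 + 672 = 671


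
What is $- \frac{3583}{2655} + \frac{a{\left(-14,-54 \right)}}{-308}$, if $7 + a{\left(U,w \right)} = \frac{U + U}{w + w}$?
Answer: $- \frac{232643}{175230} \approx -1.3276$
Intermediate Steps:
$a{\left(U,w \right)} = -7 + \frac{U}{w}$ ($a{\left(U,w \right)} = -7 + \frac{U + U}{w + w} = -7 + \frac{2 U}{2 w} = -7 + 2 U \frac{1}{2 w} = -7 + \frac{U}{w}$)
$- \frac{3583}{2655} + \frac{a{\left(-14,-54 \right)}}{-308} = - \frac{3583}{2655} + \frac{-7 - \frac{14}{-54}}{-308} = \left(-3583\right) \frac{1}{2655} + \left(-7 - - \frac{7}{27}\right) \left(- \frac{1}{308}\right) = - \frac{3583}{2655} + \left(-7 + \frac{7}{27}\right) \left(- \frac{1}{308}\right) = - \frac{3583}{2655} - - \frac{13}{594} = - \frac{3583}{2655} + \frac{13}{594} = - \frac{232643}{175230}$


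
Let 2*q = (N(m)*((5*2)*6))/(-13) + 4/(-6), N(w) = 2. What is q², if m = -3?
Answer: 37249/1521 ≈ 24.490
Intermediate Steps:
q = -193/39 (q = ((2*((5*2)*6))/(-13) + 4/(-6))/2 = ((2*(10*6))*(-1/13) + 4*(-⅙))/2 = ((2*60)*(-1/13) - ⅔)/2 = (120*(-1/13) - ⅔)/2 = (-120/13 - ⅔)/2 = (½)*(-386/39) = -193/39 ≈ -4.9487)
q² = (-193/39)² = 37249/1521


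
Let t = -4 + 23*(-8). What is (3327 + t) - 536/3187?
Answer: 10003457/3187 ≈ 3138.8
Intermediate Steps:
t = -188 (t = -4 - 184 = -188)
(3327 + t) - 536/3187 = (3327 - 188) - 536/3187 = 3139 - 536*1/3187 = 3139 - 536/3187 = 10003457/3187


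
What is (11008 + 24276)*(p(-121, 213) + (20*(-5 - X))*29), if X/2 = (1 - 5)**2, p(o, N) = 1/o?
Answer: -91620586724/121 ≈ -7.5719e+8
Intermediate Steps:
X = 32 (X = 2*(1 - 5)**2 = 2*(-4)**2 = 2*16 = 32)
(11008 + 24276)*(p(-121, 213) + (20*(-5 - X))*29) = (11008 + 24276)*(1/(-121) + (20*(-5 - 1*32))*29) = 35284*(-1/121 + (20*(-5 - 32))*29) = 35284*(-1/121 + (20*(-37))*29) = 35284*(-1/121 - 740*29) = 35284*(-1/121 - 21460) = 35284*(-2596661/121) = -91620586724/121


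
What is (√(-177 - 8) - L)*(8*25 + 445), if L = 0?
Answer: 645*I*√185 ≈ 8773.0*I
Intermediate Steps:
(√(-177 - 8) - L)*(8*25 + 445) = (√(-177 - 8) - 1*0)*(8*25 + 445) = (√(-185) + 0)*(200 + 445) = (I*√185 + 0)*645 = (I*√185)*645 = 645*I*√185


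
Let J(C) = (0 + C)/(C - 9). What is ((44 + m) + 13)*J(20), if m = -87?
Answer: -600/11 ≈ -54.545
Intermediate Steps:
J(C) = C/(-9 + C)
((44 + m) + 13)*J(20) = ((44 - 87) + 13)*(20/(-9 + 20)) = (-43 + 13)*(20/11) = -600/11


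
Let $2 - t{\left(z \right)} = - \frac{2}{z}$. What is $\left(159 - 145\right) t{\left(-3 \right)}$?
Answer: $\frac{56}{3} \approx 18.667$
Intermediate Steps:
$t{\left(z \right)} = 2 + \frac{2}{z}$ ($t{\left(z \right)} = 2 - - \frac{2}{z} = 2 + \frac{2}{z}$)
$\left(159 - 145\right) t{\left(-3 \right)} = \left(159 - 145\right) \left(2 + \frac{2}{-3}\right) = 14 \left(2 + 2 \left(- \frac{1}{3}\right)\right) = 14 \left(2 - \frac{2}{3}\right) = 14 \cdot \frac{4}{3} = \frac{56}{3}$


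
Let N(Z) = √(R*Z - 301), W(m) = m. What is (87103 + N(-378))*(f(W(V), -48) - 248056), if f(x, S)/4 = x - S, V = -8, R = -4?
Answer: -21592485288 - 247896*√1211 ≈ -2.1601e+10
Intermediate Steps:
f(x, S) = -4*S + 4*x (f(x, S) = 4*(x - S) = -4*S + 4*x)
N(Z) = √(-301 - 4*Z) (N(Z) = √(-4*Z - 301) = √(-301 - 4*Z))
(87103 + N(-378))*(f(W(V), -48) - 248056) = (87103 + √(-301 - 4*(-378)))*((-4*(-48) + 4*(-8)) - 248056) = (87103 + √(-301 + 1512))*((192 - 32) - 248056) = (87103 + √1211)*(160 - 248056) = (87103 + √1211)*(-247896) = -21592485288 - 247896*√1211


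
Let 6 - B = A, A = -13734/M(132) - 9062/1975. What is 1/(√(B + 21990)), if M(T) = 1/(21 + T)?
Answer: 5*√82822071587/2096761306 ≈ 0.00068627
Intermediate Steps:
A = -4150080512/1975 (A = -13734/(1/(21 + 132)) - 9062/1975 = -13734/(1/153) - 9062*1/1975 = -13734/1/153 - 9062/1975 = -13734*153 - 9062/1975 = -2101302 - 9062/1975 = -4150080512/1975 ≈ -2.1013e+6)
B = 4150092362/1975 (B = 6 - 1*(-4150080512/1975) = 6 + 4150080512/1975 = 4150092362/1975 ≈ 2.1013e+6)
1/(√(B + 21990)) = 1/(√(4150092362/1975 + 21990)) = 1/(√(4193522612/1975)) = 1/(2*√82822071587/395) = 5*√82822071587/2096761306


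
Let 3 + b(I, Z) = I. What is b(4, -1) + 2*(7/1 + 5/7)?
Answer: 115/7 ≈ 16.429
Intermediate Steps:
b(I, Z) = -3 + I
b(4, -1) + 2*(7/1 + 5/7) = (-3 + 4) + 2*(7/1 + 5/7) = 1 + 2*(7*1 + 5*(1/7)) = 1 + 2*(7 + 5/7) = 1 + 2*(54/7) = 1 + 108/7 = 115/7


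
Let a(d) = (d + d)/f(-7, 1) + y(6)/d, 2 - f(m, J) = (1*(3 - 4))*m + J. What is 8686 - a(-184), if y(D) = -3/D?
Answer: 9521629/1104 ≈ 8624.7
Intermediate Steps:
f(m, J) = 2 + m - J (f(m, J) = 2 - ((1*(3 - 4))*m + J) = 2 - ((1*(-1))*m + J) = 2 - (-m + J) = 2 - (J - m) = 2 + (m - J) = 2 + m - J)
a(d) = -1/(2*d) - d/3 (a(d) = (d + d)/(2 - 7 - 1*1) + (-3/6)/d = (2*d)/(2 - 7 - 1) + (-3*1/6)/d = (2*d)/(-6) - 1/(2*d) = (2*d)*(-1/6) - 1/(2*d) = -d/3 - 1/(2*d) = -1/(2*d) - d/3)
8686 - a(-184) = 8686 - (-1/2/(-184) - 1/3*(-184)) = 8686 - (-1/2*(-1/184) + 184/3) = 8686 - (1/368 + 184/3) = 8686 - 1*67715/1104 = 8686 - 67715/1104 = 9521629/1104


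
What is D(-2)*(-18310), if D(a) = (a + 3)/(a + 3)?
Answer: -18310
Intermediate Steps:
D(a) = 1 (D(a) = (3 + a)/(3 + a) = 1)
D(-2)*(-18310) = 1*(-18310) = -18310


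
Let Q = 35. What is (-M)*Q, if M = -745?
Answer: 26075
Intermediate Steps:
(-M)*Q = -1*(-745)*35 = 745*35 = 26075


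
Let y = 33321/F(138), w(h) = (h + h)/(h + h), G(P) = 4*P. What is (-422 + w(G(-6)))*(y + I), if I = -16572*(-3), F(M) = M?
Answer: -967476103/46 ≈ -2.1032e+7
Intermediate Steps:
w(h) = 1 (w(h) = (2*h)/((2*h)) = (2*h)*(1/(2*h)) = 1)
y = 11107/46 (y = 33321/138 = 33321*(1/138) = 11107/46 ≈ 241.46)
I = 49716
(-422 + w(G(-6)))*(y + I) = (-422 + 1)*(11107/46 + 49716) = -421*2298043/46 = -967476103/46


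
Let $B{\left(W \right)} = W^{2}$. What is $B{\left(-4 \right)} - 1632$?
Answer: $-1616$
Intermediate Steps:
$B{\left(-4 \right)} - 1632 = \left(-4\right)^{2} - 1632 = 16 - 1632 = -1616$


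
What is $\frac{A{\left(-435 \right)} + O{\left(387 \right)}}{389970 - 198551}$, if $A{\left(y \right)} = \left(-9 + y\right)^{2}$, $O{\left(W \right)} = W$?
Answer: $\frac{197523}{191419} \approx 1.0319$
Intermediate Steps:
$\frac{A{\left(-435 \right)} + O{\left(387 \right)}}{389970 - 198551} = \frac{\left(-9 - 435\right)^{2} + 387}{389970 - 198551} = \frac{\left(-444\right)^{2} + 387}{191419} = \left(197136 + 387\right) \frac{1}{191419} = 197523 \cdot \frac{1}{191419} = \frac{197523}{191419}$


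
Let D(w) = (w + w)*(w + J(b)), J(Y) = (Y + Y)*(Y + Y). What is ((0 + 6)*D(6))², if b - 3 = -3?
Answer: 186624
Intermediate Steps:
b = 0 (b = 3 - 3 = 0)
J(Y) = 4*Y² (J(Y) = (2*Y)*(2*Y) = 4*Y²)
D(w) = 2*w² (D(w) = (w + w)*(w + 4*0²) = (2*w)*(w + 4*0) = (2*w)*(w + 0) = (2*w)*w = 2*w²)
((0 + 6)*D(6))² = ((0 + 6)*(2*6²))² = (6*(2*36))² = (6*72)² = 432² = 186624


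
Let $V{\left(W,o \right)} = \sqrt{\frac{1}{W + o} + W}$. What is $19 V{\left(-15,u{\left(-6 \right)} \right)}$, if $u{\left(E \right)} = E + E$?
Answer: $\frac{19 i \sqrt{1218}}{9} \approx 73.677 i$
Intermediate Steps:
$u{\left(E \right)} = 2 E$
$V{\left(W,o \right)} = \sqrt{W + \frac{1}{W + o}}$
$19 V{\left(-15,u{\left(-6 \right)} \right)} = 19 \sqrt{\frac{1 - 15 \left(-15 + 2 \left(-6\right)\right)}{-15 + 2 \left(-6\right)}} = 19 \sqrt{\frac{1 - 15 \left(-15 - 12\right)}{-15 - 12}} = 19 \sqrt{\frac{1 - -405}{-27}} = 19 \sqrt{- \frac{1 + 405}{27}} = 19 \sqrt{\left(- \frac{1}{27}\right) 406} = 19 \sqrt{- \frac{406}{27}} = 19 \frac{i \sqrt{1218}}{9} = \frac{19 i \sqrt{1218}}{9}$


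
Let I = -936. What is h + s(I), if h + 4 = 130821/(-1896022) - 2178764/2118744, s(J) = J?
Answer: -409506313136/435137049 ≈ -941.10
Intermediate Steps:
h = -2218035272/435137049 (h = -4 + (130821/(-1896022) - 2178764/2118744) = -4 + (130821*(-1/1896022) - 2178764*1/2118744) = -4 + (-130821/1896022 - 544691/529686) = -4 - 477487076/435137049 = -2218035272/435137049 ≈ -5.0973)
h + s(I) = -2218035272/435137049 - 936 = -409506313136/435137049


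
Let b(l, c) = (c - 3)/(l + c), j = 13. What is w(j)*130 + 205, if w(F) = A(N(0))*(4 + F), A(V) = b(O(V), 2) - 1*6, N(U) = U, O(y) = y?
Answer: -14160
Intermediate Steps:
b(l, c) = (-3 + c)/(c + l)
A(V) = -6 - 1/(2 + V) (A(V) = (-3 + 2)/(2 + V) - 1*6 = -1/(2 + V) - 6 = -6 - 1/(2 + V))
w(F) = -26 - 13*F/2 (w(F) = ((-13 - 6*0)/(2 + 0))*(4 + F) = ((-13 + 0)/2)*(4 + F) = ((½)*(-13))*(4 + F) = -13*(4 + F)/2 = -26 - 13*F/2)
w(j)*130 + 205 = (-26 - 13/2*13)*130 + 205 = (-26 - 169/2)*130 + 205 = -221/2*130 + 205 = -14365 + 205 = -14160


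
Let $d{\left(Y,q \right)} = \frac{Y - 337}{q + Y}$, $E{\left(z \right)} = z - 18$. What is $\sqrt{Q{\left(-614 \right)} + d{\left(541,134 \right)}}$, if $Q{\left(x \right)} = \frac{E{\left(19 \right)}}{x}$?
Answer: $\frac{\sqrt{25497578}}{9210} \approx 0.54826$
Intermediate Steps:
$E{\left(z \right)} = -18 + z$
$d{\left(Y,q \right)} = \frac{-337 + Y}{Y + q}$
$Q{\left(x \right)} = \frac{1}{x}$ ($Q{\left(x \right)} = \frac{-18 + 19}{x} = 1 \frac{1}{x} = \frac{1}{x}$)
$\sqrt{Q{\left(-614 \right)} + d{\left(541,134 \right)}} = \sqrt{\frac{1}{-614} + \frac{-337 + 541}{541 + 134}} = \sqrt{- \frac{1}{614} + \frac{1}{675} \cdot 204} = \sqrt{- \frac{1}{614} + \frac{68}{225}} = \sqrt{\frac{41527}{138150}} = \frac{\sqrt{25497578}}{9210}$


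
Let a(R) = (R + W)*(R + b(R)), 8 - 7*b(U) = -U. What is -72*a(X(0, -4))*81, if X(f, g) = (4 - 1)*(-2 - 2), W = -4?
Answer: -8211456/7 ≈ -1.1731e+6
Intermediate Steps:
b(U) = 8/7 + U/7 (b(U) = 8/7 - (-1)*U/7 = 8/7 + U/7)
X(f, g) = -12 (X(f, g) = 3*(-4) = -12)
a(R) = (-4 + R)*(8/7 + 8*R/7) (a(R) = (R - 4)*(R + (8/7 + R/7)) = (-4 + R)*(8/7 + 8*R/7))
-72*a(X(0, -4))*81 = -72*(-32/7 - 24/7*(-12) + (8/7)*(-12)²)*81 = -72*(-32/7 + 288/7 + (8/7)*144)*81 = -72*(-32/7 + 288/7 + 1152/7)*81 = -72*1408/7*81 = -101376/7*81 = -8211456/7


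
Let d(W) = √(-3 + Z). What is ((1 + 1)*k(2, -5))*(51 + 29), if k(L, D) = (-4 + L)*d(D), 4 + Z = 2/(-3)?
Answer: -320*I*√69/3 ≈ -886.04*I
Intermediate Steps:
Z = -14/3 (Z = -4 + 2/(-3) = -4 + 2*(-⅓) = -4 - ⅔ = -14/3 ≈ -4.6667)
d(W) = I*√69/3 (d(W) = √(-3 - 14/3) = √(-23/3) = I*√69/3)
k(L, D) = I*√69*(-4 + L)/3 (k(L, D) = (-4 + L)*(I*√69/3) = I*√69*(-4 + L)/3)
((1 + 1)*k(2, -5))*(51 + 29) = ((1 + 1)*(I*√69*(-4 + 2)/3))*(51 + 29) = (2*((⅓)*I*√69*(-2)))*80 = (2*(-2*I*√69/3))*80 = -4*I*√69/3*80 = -320*I*√69/3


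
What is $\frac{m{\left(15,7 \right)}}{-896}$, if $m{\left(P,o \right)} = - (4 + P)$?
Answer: $\frac{19}{896} \approx 0.021205$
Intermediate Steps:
$m{\left(P,o \right)} = -4 - P$
$\frac{m{\left(15,7 \right)}}{-896} = \frac{-4 - 15}{-896} = \left(-4 - 15\right) \left(- \frac{1}{896}\right) = \left(-19\right) \left(- \frac{1}{896}\right) = \frac{19}{896}$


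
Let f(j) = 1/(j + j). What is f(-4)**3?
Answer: -1/512 ≈ -0.0019531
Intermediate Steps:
f(j) = 1/(2*j)
f(-4)**3 = ((1/2)/(-4))**3 = ((1/2)*(-1/4))**3 = (-1/8)**3 = -1/512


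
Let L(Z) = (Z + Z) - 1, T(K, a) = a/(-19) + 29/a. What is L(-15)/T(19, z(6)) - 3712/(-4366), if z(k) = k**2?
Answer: 47671052/1626335 ≈ 29.312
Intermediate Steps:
T(K, a) = 29/a - a/19 (T(K, a) = a*(-1/19) + 29/a = -a/19 + 29/a = 29/a - a/19)
L(Z) = -1 + 2*Z (L(Z) = 2*Z - 1 = -1 + 2*Z)
L(-15)/T(19, z(6)) - 3712/(-4366) = (-1 + 2*(-15))/(29/(6**2) - 1/19*6**2) - 3712/(-4366) = (-1 - 30)/(29/36 - 1/19*36) - 3712*(-1/4366) = -31/(29*(1/36) - 36/19) + 1856/2183 = -31/(29/36 - 36/19) + 1856/2183 = -31/(-745/684) + 1856/2183 = -31*(-684/745) + 1856/2183 = 21204/745 + 1856/2183 = 47671052/1626335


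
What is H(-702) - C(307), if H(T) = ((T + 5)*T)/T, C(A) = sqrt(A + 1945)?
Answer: -697 - 2*sqrt(563) ≈ -744.46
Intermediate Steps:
C(A) = sqrt(1945 + A)
H(T) = 5 + T (H(T) = ((5 + T)*T)/T = (T*(5 + T))/T = 5 + T)
H(-702) - C(307) = (5 - 702) - sqrt(1945 + 307) = -697 - sqrt(2252) = -697 - 2*sqrt(563)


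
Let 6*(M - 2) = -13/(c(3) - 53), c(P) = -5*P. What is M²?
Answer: 687241/166464 ≈ 4.1285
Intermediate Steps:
M = 829/408 (M = 2 + (-13/(-5*3 - 53))/6 = 2 + (-13/(-15 - 53))/6 = 2 + (-13/(-68))/6 = 2 + (-13*(-1/68))/6 = 2 + (⅙)*(13/68) = 2 + 13/408 = 829/408 ≈ 2.0319)
M² = (829/408)² = 687241/166464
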